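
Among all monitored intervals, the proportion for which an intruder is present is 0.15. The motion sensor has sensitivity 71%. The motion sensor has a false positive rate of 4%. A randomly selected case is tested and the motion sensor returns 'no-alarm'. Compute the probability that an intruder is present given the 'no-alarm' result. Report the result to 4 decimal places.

Write H for 'an intruder is present'. Prior odds H:¬H = 0.15/0.85 = 0.17647. For the 'no-alarm' outcome, the likelihood ratio is 0.29/0.96 = 0.30208.
Posterior odds = 0.17647 × 0.30208 = 0.053309, so P(H|E) = 0.053309/(1+0.053309) = 0.0506.

P(H | E) ≈ 0.0506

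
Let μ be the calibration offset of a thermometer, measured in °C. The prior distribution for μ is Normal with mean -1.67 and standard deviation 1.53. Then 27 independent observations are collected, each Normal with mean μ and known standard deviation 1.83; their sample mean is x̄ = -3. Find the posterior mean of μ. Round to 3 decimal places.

Posterior mean ≈ -2.933

With known σ, the Normal prior is conjugate. Weight on the data is w = (n/σ²)/(n/σ² + 1/τ₀²) = 8.06235/(8.06235+0.427186) = 0.94968.
Posterior mean = w·x̄ + (1−w)·μ₀ = 0.94968·-3 + 0.050319·-1.67 = -2.933.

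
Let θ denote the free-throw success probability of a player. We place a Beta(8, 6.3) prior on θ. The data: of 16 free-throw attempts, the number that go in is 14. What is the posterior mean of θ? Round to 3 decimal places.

Observing 14 successes and 2 failures updates Beta(8, 6.3) by adding the success and failure counts to the two shape parameters: α = 8+14 = 22, β = 6.3+2 = 8.3.
E[θ | data] = 22/(22+8.3) = 0.726.

Posterior mean ≈ 0.726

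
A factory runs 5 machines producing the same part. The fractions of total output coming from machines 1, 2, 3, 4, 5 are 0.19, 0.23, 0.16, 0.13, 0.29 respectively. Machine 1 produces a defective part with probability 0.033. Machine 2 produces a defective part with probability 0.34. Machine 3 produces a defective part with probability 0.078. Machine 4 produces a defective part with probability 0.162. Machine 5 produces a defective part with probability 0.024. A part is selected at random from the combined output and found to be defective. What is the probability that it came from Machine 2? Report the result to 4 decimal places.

Posterior probability ≈ 0.6258

Tabulate prior·likelihood by source: [1] prior 0.19, lik 0.033, product 0.006270; [2] prior 0.23, lik 0.34, product 0.07820; [3] prior 0.16, lik 0.078, product 0.01248; [4] prior 0.13, lik 0.162, product 0.02106; [5] prior 0.29, lik 0.024, product 0.006960.
Normalizing constant = 0.12497; the posterior for Machine 2 is its product over the sum, 0.07820/0.12497 = 0.6258.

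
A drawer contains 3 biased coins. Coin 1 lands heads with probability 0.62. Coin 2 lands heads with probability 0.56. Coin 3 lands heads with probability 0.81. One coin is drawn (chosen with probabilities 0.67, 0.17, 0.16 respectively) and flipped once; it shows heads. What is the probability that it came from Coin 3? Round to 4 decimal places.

Posterior probability ≈ 0.2024

P(heads|C1) = 0.62; P(heads|C2) = 0.56; P(heads|C3) = 0.81.
Prior × likelihood for each source: 0.67·0.62=0.4154, 0.17·0.56=0.09520, 0.16·0.81=0.1296. Summing gives P(heads) = 0.64020.
P(Coin 3 | heads) = 0.1296 / 0.64020 = 0.2024.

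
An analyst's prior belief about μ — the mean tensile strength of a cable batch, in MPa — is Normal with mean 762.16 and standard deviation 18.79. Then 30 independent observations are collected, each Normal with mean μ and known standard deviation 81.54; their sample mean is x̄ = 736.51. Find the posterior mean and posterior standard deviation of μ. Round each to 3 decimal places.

Posterior mean ≈ 746.402; posterior SD ≈ 11.669

Prior precision 1/τ₀² = 1/18.79² = 0.00283235; data precision n/σ² = 30/81.54² = 0.00451211.
Posterior precision = 0.00283235 + 0.00451211 = 0.00734446, giving posterior SD = 1/√0.00734446 = 11.669.
Posterior mean = (0.00283235·762.16 + 0.00451211·736.51) / 0.00734446 = 746.402.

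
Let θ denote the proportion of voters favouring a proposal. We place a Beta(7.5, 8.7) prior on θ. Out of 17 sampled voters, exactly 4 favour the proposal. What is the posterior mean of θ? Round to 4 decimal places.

The binomial likelihood is conjugate to the Beta prior: with 4 successes and 13 failures, the posterior is Beta(7.5+4, 8.7+13) = Beta(11.5, 21.7).
Posterior mean = α/(α+β) = 11.5/33.2 = 0.3464.

Posterior mean ≈ 0.3464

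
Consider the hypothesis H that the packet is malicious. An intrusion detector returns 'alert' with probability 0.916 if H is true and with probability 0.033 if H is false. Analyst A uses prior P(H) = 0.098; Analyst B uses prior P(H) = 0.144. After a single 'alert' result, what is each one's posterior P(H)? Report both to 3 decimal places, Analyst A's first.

P('+'|H) = 0.916, P('+'|¬H) = 0.033.
Analyst A: numerator 0.916·0.098 = 0.089768; evidence = 0.089768+0.033·0.902 = 0.11953; posterior = 0.751.
Analyst B: numerator 0.916·0.144 = 0.13190; evidence = 0.13190+0.033·0.856 = 0.16015; posterior = 0.824.

Analyst A: 0.751; Analyst B: 0.824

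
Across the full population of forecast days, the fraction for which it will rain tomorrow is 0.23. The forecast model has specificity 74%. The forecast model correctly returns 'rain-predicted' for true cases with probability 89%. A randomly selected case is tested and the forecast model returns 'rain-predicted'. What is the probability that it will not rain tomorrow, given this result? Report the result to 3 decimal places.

P(¬H | E) ≈ 0.494

Let H be the event that it will rain tomorrow. P(H) = 0.23, so P(¬H) = 0.77. With E the 'rain-predicted' result, P(E|H) = 0.89 and P(E|¬H) = 0.26.
P(E) = 0.89·0.23 + 0.26·0.77 = 0.20470 + 0.20020 = 0.40490.
By Bayes' theorem, P(H|E) = 0.20470 / 0.40490 = 0.506. Hence P(¬H|E) = 1 − 0.506 = 0.494.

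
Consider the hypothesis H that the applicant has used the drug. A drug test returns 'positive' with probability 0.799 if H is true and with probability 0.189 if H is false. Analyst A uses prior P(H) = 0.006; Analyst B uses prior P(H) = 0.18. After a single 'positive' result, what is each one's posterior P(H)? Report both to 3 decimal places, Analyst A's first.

P('+'|H) = 0.799, P('+'|¬H) = 0.189.
Analyst A: numerator 0.799·0.006 = 0.0047940; evidence = 0.0047940+0.189·0.994 = 0.19266; posterior = 0.025.
Analyst B: numerator 0.799·0.18 = 0.14382; evidence = 0.14382+0.189·0.82 = 0.29880; posterior = 0.481.

Analyst A: 0.025; Analyst B: 0.481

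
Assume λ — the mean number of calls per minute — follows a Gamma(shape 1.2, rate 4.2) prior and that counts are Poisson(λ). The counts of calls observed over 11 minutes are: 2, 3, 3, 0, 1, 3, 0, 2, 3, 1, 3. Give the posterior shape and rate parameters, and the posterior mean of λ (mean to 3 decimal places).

Posterior: Gamma(shape=22.2, rate=15.2); mean ≈ 1.461

The Poisson likelihood adds the total count to the shape and the number of exposure periods to the rate. Here ∑xᵢ = 21 and n = 11, so shape 1.2→22.2 and rate 4.2→15.2.
E[λ | data] = 22.2/15.2 = 1.461.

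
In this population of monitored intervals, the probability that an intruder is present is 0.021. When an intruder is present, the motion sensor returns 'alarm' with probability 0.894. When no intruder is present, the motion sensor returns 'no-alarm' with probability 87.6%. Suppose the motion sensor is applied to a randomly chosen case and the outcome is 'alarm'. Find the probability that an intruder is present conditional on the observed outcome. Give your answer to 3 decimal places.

P(H | E) ≈ 0.134

Write H for 'an intruder is present'. Prior odds H:¬H = 0.021/0.979 = 0.021450. For the 'alarm' outcome, the likelihood ratio is 0.894/0.124 = 7.2097.
Posterior odds = 0.021450 × 7.2097 = 0.15465, so P(H|E) = 0.15465/(1+0.15465) = 0.134.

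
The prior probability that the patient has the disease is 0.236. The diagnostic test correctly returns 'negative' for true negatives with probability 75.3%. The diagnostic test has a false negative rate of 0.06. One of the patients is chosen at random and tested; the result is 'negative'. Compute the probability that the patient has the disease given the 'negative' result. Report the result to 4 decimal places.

Write H for 'the patient has the disease'. Prior odds H:¬H = 0.236/0.764 = 0.30890. For the 'negative' outcome, the likelihood ratio is 0.06/0.753 = 0.079681.
Posterior odds = 0.30890 × 0.079681 = 0.024614, so P(H|E) = 0.024614/(1+0.024614) = 0.0240.

P(H | E) ≈ 0.0240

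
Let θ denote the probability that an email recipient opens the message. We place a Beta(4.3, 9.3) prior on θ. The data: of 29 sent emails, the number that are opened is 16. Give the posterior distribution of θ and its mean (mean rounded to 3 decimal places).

Posterior: Beta(20.3, 22.3); mean ≈ 0.477

Observing 16 successes and 13 failures updates Beta(4.3, 9.3) by adding the success and failure counts to the two shape parameters: α = 4.3+16 = 20.3, β = 9.3+13 = 22.3.
E[θ | data] = 20.3/(20.3+22.3) = 0.477.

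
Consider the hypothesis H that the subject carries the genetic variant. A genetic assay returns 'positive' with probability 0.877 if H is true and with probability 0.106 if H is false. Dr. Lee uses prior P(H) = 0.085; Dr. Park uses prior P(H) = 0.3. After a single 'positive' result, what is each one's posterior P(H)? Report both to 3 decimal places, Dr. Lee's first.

P('+'|H) = 0.877, P('+'|¬H) = 0.106.
Dr. Lee: numerator 0.877·0.085 = 0.074545; evidence = 0.074545+0.106·0.915 = 0.17153; posterior = 0.435.
Dr. Park: numerator 0.877·0.3 = 0.26310; evidence = 0.26310+0.106·0.7 = 0.33730; posterior = 0.780.

Dr. Lee: 0.435; Dr. Park: 0.780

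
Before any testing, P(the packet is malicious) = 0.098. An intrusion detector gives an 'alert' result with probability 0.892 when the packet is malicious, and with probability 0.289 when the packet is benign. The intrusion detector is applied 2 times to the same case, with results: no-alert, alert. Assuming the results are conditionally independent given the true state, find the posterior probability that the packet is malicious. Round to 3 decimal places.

Posterior P(H) ≈ 0.048

Let H be the event that the packet is malicious; start with P(H) = 0.098. P('alert'|H) = 0.892, P('alert'|¬H) = 0.289.
Update on result 1 ('no-alert'): P(H) ← 0.108·0.0980 / (0.108·0.0980 + 0.711·0.9020) = 0.010584/0.65191 = 0.0162.
Update on result 2 ('alert'): P(H) ← 0.892·0.0162 / (0.892·0.0162 + 0.289·0.9838) = 0.014482/0.29879 = 0.0485.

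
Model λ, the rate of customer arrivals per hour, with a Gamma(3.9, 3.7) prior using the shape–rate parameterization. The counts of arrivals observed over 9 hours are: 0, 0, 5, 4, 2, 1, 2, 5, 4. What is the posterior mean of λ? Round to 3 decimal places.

Total count ∑xᵢ = 23 over n = 9 hours.
Gamma is conjugate to the Poisson likelihood: posterior is Gamma(shape = 3.9+23 = 26.9, rate = 3.7+9 = 12.7).
E[λ | data] = 26.9/12.7 = 2.118.

Posterior mean ≈ 2.118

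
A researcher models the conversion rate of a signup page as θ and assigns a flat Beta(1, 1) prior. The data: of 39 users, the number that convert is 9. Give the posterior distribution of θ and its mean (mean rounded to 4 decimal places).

The binomial likelihood is conjugate to the Beta prior: with 9 successes and 30 failures, the posterior is Beta(1+9, 1+30) = Beta(10, 31).
E[θ | data] = 10/(10+31) = 0.2439.

Posterior: Beta(10, 31); mean ≈ 0.2439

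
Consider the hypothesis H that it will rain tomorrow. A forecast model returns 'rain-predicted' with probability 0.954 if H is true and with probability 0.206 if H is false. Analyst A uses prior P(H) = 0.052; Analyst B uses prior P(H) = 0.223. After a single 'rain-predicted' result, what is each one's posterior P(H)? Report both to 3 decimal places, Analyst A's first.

The likelihood ratio for a 'rain-predicted' result is 0.954/0.206 = 4.6311.
Analyst A: prior odds 0.052/0.948 = 0.054852; posterior odds 0.25402; posterior probability 0.203.
Analyst B: prior odds 0.223/0.777 = 0.28700; posterior odds 1.3291; posterior probability 0.571.

Analyst A: 0.203; Analyst B: 0.571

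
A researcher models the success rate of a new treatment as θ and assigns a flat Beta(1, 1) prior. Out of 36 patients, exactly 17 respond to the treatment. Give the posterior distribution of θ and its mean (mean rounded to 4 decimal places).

Observing 17 successes and 19 failures updates Beta(1, 1) by adding the success and failure counts to the two shape parameters: α = 1+17 = 18, β = 1+19 = 20.
E[θ | data] = 18/(18+20) = 0.4737.

Posterior: Beta(18, 20); mean ≈ 0.4737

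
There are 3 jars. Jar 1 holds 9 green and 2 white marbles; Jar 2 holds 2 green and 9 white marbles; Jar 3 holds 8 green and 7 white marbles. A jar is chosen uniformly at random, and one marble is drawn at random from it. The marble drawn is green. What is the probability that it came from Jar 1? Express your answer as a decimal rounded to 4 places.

Tabulate prior·likelihood by source: [1] prior 0.333333, lik 0.8182, product 0.2727; [2] prior 0.333333, lik 0.1818, product 0.06061; [3] prior 0.333333, lik 0.5333, product 0.1778.
Normalizing constant = 0.51111; the posterior for Jar 1 is its product over the sum, 0.2727/0.51111 = 0.5336.

Posterior probability ≈ 0.5336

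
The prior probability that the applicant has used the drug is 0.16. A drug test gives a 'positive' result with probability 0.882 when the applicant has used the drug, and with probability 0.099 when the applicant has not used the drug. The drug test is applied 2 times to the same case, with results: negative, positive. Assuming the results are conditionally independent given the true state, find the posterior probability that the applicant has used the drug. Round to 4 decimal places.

Posterior P(H) ≈ 0.1818

With H the event that the applicant has used the drug, the joint likelihood of the observed sequence is P(data|H) = 0.118·0.882 = 0.10408 and P(data|¬H) = 0.901·0.099 = 0.089199.
Bayes: P(H|data) = 0.16·0.10408 / (0.16·0.10408 + 0.84·0.089199) = 0.016652/0.091579 = 0.1818.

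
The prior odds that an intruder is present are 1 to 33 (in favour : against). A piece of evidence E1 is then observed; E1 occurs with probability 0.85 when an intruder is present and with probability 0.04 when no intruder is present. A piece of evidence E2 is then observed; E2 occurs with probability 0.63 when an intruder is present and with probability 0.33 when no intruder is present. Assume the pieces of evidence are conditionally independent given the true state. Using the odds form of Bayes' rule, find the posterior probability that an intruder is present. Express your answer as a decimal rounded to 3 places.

Posterior probability ≈ 0.551

Prior odds = 1/33 = 0.030303. In log-odds, ln(0.030303) = -3.4965.
Add log likelihood ratios: ln(21.250) + ln(1.9091) = 3.7030.
Posterior log-odds = 0.20648, so posterior odds = exp(0.20648) = 1.2293. Converting, P(H|E) = 1.2293/2.2293 = 0.551.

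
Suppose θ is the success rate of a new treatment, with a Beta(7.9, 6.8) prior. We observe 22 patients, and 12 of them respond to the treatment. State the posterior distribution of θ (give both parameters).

Posterior: Beta(19.9, 16.8)

The binomial likelihood is conjugate to the Beta prior: with 12 successes and 10 failures, the posterior is Beta(7.9+12, 6.8+10) = Beta(19.9, 16.8).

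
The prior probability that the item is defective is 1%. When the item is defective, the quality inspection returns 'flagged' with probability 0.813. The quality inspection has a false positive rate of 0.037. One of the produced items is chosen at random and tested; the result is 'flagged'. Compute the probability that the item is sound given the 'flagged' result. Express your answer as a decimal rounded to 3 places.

P(¬H | E) ≈ 0.818

Let H be the event that the item is defective. P(H) = 0.01, so P(¬H) = 0.99. With E the 'flagged' result, P(E|H) = 0.813 and P(E|¬H) = 0.037.
P(E) = 0.813·0.01 + 0.037·0.99 = 0.0081300 + 0.036630 = 0.044760.
By Bayes' theorem, P(H|E) = 0.0081300 / 0.044760 = 0.182. Hence P(¬H|E) = 1 − 0.182 = 0.818.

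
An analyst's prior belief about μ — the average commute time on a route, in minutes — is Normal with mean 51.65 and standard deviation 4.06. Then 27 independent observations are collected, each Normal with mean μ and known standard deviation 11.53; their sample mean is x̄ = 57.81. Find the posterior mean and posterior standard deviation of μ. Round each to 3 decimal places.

Prior precision 1/τ₀² = 1/4.06² = 0.0606664; data precision n/σ² = 27/11.53² = 0.203098.
Posterior precision = 0.0606664 + 0.203098 = 0.263764, giving posterior SD = 1/√0.263764 = 1.947.
Posterior mean = (0.0606664·51.65 + 0.203098·57.81) / 0.263764 = 56.393.

Posterior mean ≈ 56.393; posterior SD ≈ 1.947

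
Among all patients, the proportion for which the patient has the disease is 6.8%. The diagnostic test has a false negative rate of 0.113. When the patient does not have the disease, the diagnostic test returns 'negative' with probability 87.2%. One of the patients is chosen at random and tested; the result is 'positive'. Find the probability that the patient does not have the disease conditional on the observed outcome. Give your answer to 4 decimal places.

P(¬H | E) ≈ 0.6642

Let H be the event that the patient has the disease. P(H) = 0.068, so P(¬H) = 0.932. With E the 'positive' result, P(E|H) = 0.887 and P(E|¬H) = 0.128.
P(E) = 0.887·0.068 + 0.128·0.932 = 0.060316 + 0.11930 = 0.17961.
By Bayes' theorem, P(H|E) = 0.060316 / 0.17961 = 0.3358. Hence P(¬H|E) = 1 − 0.3358 = 0.6642.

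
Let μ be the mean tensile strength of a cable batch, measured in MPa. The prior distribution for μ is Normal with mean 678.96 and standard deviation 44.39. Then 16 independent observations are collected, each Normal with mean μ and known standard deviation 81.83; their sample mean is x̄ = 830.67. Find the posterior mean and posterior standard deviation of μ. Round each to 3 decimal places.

Posterior mean ≈ 804.093; posterior SD ≈ 18.579

With known σ, the Normal prior is conjugate. Weight on the data is w = (n/σ²)/(n/σ² + 1/τ₀²) = 0.00238943/(0.00238943+0.00050749) = 0.82482.
Posterior mean = w·x̄ + (1−w)·μ₀ = 0.82482·830.67 + 0.17518·678.96 = 804.093. Posterior variance = 1/(0.00238943+0.00050749) = 345.194, so SD = 18.579.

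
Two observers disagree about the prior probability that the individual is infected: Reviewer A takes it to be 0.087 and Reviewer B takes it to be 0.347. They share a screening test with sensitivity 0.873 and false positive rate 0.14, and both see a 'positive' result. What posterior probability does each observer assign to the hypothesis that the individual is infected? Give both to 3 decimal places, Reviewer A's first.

The likelihood ratio for a 'positive' result is 0.873/0.14 = 6.2357.
Reviewer A: prior odds 0.087/0.913 = 0.095290; posterior odds 0.59420; posterior probability 0.373.
Reviewer B: prior odds 0.347/0.653 = 0.53139; posterior odds 3.3136; posterior probability 0.768.

Reviewer A: 0.373; Reviewer B: 0.768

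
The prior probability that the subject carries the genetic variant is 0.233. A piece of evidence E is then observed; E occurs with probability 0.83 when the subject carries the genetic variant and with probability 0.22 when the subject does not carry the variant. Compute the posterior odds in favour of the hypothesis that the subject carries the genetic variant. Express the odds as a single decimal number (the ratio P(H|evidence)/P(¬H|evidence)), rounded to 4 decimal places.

Prior odds = 0.233/(1−0.233) = 0.30378. In log-odds, ln(0.30378) = -1.1914.
Add log likelihood ratio: ln(3.7727) = 1.3278.
Posterior log-odds = 0.13635, so posterior odds = exp(0.13635) = 1.1461.

Posterior odds ≈ 1.1461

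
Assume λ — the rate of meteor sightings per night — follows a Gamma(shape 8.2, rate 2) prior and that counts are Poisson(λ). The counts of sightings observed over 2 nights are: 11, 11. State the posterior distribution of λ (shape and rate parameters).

Total count ∑xᵢ = 22 over n = 2 nights.
Gamma is conjugate to the Poisson likelihood: posterior is Gamma(shape = 8.2+22 = 30.2, rate = 2+2 = 4).

Posterior: Gamma(shape=30.2, rate=4)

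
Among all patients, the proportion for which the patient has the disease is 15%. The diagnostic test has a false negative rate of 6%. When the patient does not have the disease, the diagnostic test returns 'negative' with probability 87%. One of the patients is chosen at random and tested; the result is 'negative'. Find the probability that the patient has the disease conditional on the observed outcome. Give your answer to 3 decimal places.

P(H | E) ≈ 0.012

Let H be the event that the patient has the disease. P(H) = 0.15, so P(¬H) = 0.85. With E the 'negative' result, P(E|H) = 0.06 and P(E|¬H) = 0.87.
P(E) = 0.06·0.15 + 0.87·0.85 = 0.0090000 + 0.73950 = 0.74850.
By Bayes' theorem, P(H|E) = 0.0090000 / 0.74850 = 0.012.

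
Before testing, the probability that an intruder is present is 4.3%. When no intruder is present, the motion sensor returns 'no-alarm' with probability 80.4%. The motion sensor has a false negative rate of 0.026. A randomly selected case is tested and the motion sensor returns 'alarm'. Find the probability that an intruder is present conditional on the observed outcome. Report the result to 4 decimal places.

P(H | E) ≈ 0.1825

Let H be the event that an intruder is present. P(H) = 0.043, so P(¬H) = 0.957. With E the 'alarm' result, P(E|H) = 0.974 and P(E|¬H) = 0.196.
P(E) = 0.974·0.043 + 0.196·0.957 = 0.041882 + 0.18757 = 0.22945.
By Bayes' theorem, P(H|E) = 0.041882 / 0.22945 = 0.1825.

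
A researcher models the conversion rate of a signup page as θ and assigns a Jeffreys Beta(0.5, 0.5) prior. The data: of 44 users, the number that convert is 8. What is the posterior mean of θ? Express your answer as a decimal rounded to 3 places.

Posterior mean ≈ 0.189

Observing 8 successes and 36 failures updates Beta(0.5, 0.5) by adding the success and failure counts to the two shape parameters: α = 0.5+8 = 8.5, β = 0.5+36 = 36.5.
E[θ | data] = 8.5/(8.5+36.5) = 0.189.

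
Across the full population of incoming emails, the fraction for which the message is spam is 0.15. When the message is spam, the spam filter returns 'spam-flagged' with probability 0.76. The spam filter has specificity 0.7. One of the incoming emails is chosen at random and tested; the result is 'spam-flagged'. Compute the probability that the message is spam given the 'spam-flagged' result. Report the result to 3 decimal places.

Write H for 'the message is spam'. Prior odds H:¬H = 0.15/0.85 = 0.17647. For the 'spam-flagged' outcome, the likelihood ratio is 0.76/0.3 = 2.5333.
Posterior odds = 0.17647 × 2.5333 = 0.44706, so P(H|E) = 0.44706/(1+0.44706) = 0.309.

P(H | E) ≈ 0.309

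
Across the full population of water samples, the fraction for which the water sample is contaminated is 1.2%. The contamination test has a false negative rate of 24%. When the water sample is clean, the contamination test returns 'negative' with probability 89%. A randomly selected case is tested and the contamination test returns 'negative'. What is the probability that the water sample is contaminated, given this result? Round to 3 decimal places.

P(H | E) ≈ 0.003

Write H for 'the water sample is contaminated'. Prior odds H:¬H = 0.012/0.988 = 0.012146. For the 'negative' outcome, the likelihood ratio is 0.24/0.89 = 0.26966.
Posterior odds = 0.012146 × 0.26966 = 0.0032753, so P(H|E) = 0.0032753/(1+0.0032753) = 0.003.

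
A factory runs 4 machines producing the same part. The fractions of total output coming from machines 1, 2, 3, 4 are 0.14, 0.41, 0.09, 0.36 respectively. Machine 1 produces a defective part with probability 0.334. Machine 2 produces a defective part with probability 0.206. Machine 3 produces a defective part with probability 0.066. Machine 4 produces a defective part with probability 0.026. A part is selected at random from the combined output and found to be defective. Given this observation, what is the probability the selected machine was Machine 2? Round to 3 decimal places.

Tabulate prior·likelihood by source: [1] prior 0.14, lik 0.334, product 0.04676; [2] prior 0.41, lik 0.206, product 0.08446; [3] prior 0.09, lik 0.066, product 0.005940; [4] prior 0.36, lik 0.026, product 0.009360.
Normalizing constant = 0.14652; the posterior for Machine 2 is its product over the sum, 0.08446/0.14652 = 0.576.

Posterior probability ≈ 0.576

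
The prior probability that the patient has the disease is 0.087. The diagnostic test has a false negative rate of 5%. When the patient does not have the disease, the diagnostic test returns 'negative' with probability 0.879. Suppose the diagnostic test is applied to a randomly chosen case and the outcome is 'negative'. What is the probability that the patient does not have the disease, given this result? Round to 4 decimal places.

Let H be the event that the patient has the disease. P(H) = 0.087, so P(¬H) = 0.913. With E the 'negative' result, P(E|H) = 0.05 and P(E|¬H) = 0.879.
P(E) = 0.05·0.087 + 0.879·0.913 = 0.0043500 + 0.80253 = 0.80688.
By Bayes' theorem, P(H|E) = 0.0043500 / 0.80688 = 0.0054. Hence P(¬H|E) = 1 − 0.0054 = 0.9946.

P(¬H | E) ≈ 0.9946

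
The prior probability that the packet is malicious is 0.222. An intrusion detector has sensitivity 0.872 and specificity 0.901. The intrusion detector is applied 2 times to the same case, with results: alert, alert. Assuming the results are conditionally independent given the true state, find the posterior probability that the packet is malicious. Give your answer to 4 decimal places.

Posterior P(H) ≈ 0.9568

Let H be the event that the packet is malicious; start with P(H) = 0.222. P('alert'|H) = 0.872, P('alert'|¬H) = 0.099.
Update on result 1 ('alert'): P(H) ← 0.872·0.2220 / (0.872·0.2220 + 0.099·0.7780) = 0.19358/0.27061 = 0.7154.
Update on result 2 ('alert'): P(H) ← 0.872·0.7154 / (0.872·0.7154 + 0.099·0.2846) = 0.62380/0.65198 = 0.9568.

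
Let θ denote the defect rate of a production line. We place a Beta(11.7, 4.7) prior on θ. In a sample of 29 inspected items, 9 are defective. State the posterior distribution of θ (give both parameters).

Observing 9 successes and 20 failures updates Beta(11.7, 4.7) by adding the success and failure counts to the two shape parameters: α = 11.7+9 = 20.7, β = 4.7+20 = 24.7.

Posterior: Beta(20.7, 24.7)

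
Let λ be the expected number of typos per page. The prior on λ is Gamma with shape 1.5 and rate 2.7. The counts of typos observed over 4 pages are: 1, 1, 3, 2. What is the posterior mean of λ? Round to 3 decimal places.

Posterior mean ≈ 1.269

Total count ∑xᵢ = 7 over n = 4 pages.
Gamma is conjugate to the Poisson likelihood: posterior is Gamma(shape = 1.5+7 = 8.5, rate = 2.7+4 = 6.7).
E[λ | data] = 8.5/6.7 = 1.269.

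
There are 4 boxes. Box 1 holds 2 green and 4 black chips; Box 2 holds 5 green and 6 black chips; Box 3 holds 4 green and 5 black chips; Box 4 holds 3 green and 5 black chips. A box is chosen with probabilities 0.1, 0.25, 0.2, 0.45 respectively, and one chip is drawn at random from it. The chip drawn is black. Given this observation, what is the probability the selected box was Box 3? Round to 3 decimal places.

Posterior probability ≈ 0.187

Tabulate prior·likelihood by source: [1] prior 0.1, lik 0.6667, product 0.06667; [2] prior 0.25, lik 0.5455, product 0.1364; [3] prior 0.2, lik 0.5556, product 0.1111; [4] prior 0.45, lik 0.625, product 0.2812.
Normalizing constant = 0.59539; the posterior for Box 3 is its product over the sum, 0.1111/0.59539 = 0.187.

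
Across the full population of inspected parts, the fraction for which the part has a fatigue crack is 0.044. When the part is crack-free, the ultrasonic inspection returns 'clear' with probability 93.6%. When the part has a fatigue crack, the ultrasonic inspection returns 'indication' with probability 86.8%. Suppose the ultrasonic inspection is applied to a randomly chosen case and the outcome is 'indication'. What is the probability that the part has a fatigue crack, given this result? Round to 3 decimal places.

Let H be the event that the part has a fatigue crack. P(H) = 0.044, so P(¬H) = 0.956. With E the 'indication' result, P(E|H) = 0.868 and P(E|¬H) = 0.064.
P(E) = 0.868·0.044 + 0.064·0.956 = 0.038192 + 0.061184 = 0.099376.
By Bayes' theorem, P(H|E) = 0.038192 / 0.099376 = 0.384.

P(H | E) ≈ 0.384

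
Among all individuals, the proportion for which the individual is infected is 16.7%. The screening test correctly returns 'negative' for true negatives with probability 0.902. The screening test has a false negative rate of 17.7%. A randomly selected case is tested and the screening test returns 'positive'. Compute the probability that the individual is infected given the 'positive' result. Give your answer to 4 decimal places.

P(H | E) ≈ 0.6274

Let H be the event that the individual is infected. P(H) = 0.167, so P(¬H) = 0.833. With E the 'positive' result, P(E|H) = 0.823 and P(E|¬H) = 0.098.
P(E) = 0.823·0.167 + 0.098·0.833 = 0.13744 + 0.081634 = 0.21908.
By Bayes' theorem, P(H|E) = 0.13744 / 0.21908 = 0.6274.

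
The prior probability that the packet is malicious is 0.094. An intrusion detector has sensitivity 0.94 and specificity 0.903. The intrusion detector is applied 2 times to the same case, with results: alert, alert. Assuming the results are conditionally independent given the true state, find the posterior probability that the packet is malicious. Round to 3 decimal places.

With H the event that the packet is malicious, the joint likelihood of the observed sequence is P(data|H) = 0.94·0.94 = 0.88360 and P(data|¬H) = 0.097·0.097 = 0.0094090.
Bayes: P(H|data) = 0.094·0.88360 / (0.094·0.88360 + 0.906·0.0094090) = 0.083058/0.091583 = 0.9069.

Posterior P(H) ≈ 0.907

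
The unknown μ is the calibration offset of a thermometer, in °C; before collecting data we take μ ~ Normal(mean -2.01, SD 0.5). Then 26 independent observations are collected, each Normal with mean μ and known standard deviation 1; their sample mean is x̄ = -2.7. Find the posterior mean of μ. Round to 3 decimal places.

With known σ, the Normal prior is conjugate. Weight on the data is w = (n/σ²)/(n/σ² + 1/τ₀²) = 26.0000/(26.0000+4.00000) = 0.86667.
Posterior mean = w·x̄ + (1−w)·μ₀ = 0.86667·-2.7 + 0.13333·-2.01 = -2.608.

Posterior mean ≈ -2.608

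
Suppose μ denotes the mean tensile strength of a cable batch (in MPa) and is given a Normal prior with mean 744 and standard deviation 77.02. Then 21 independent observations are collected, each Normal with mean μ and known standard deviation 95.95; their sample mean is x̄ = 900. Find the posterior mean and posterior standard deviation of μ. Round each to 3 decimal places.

Prior precision 1/τ₀² = 1/77.02² = 0.00016857; data precision n/σ² = 21/95.95² = 0.00228102.
Posterior precision = 0.00016857 + 0.00228102 = 0.00244960, giving posterior SD = 1/√0.00244960 = 20.205.
Posterior mean = (0.00016857·744 + 0.00228102·900) / 0.00244960 = 889.264.

Posterior mean ≈ 889.264; posterior SD ≈ 20.205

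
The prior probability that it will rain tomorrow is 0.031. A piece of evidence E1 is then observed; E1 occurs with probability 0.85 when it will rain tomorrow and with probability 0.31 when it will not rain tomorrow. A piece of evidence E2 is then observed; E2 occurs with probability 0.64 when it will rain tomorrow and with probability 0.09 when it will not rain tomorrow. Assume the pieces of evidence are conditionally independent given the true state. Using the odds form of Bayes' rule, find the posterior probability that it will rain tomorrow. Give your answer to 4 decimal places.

Prior odds = 0.031/(1−0.031) = 0.031992. In log-odds, ln(0.031992) = -3.4423.
Add log likelihood ratios: ln(2.7419) + ln(7.1111) = 2.9703.
Posterior log-odds = -0.47195, so posterior odds = exp(-0.47195) = 0.62378. Converting, P(H|E) = 0.62378/1.6238 = 0.3842.

Posterior probability ≈ 0.3842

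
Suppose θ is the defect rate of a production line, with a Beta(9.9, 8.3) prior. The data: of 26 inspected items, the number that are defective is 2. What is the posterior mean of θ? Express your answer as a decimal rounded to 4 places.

Posterior mean ≈ 0.2692

Observing 2 successes and 24 failures updates Beta(9.9, 8.3) by adding the success and failure counts to the two shape parameters: α = 9.9+2 = 11.9, β = 8.3+24 = 32.3.
Posterior mean = α/(α+β) = 11.9/44.2 = 0.2692.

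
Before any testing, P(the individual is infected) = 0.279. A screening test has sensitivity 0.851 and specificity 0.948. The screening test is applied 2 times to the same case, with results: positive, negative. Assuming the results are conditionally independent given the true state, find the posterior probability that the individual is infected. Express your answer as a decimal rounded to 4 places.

With H the event that the individual is infected, the joint likelihood of the observed sequence is P(data|H) = 0.851·0.149 = 0.12680 and P(data|¬H) = 0.052·0.948 = 0.049296.
Bayes: P(H|data) = 0.279·0.12680 / (0.279·0.12680 + 0.721·0.049296) = 0.035377/0.070919 = 0.4988.

Posterior P(H) ≈ 0.4988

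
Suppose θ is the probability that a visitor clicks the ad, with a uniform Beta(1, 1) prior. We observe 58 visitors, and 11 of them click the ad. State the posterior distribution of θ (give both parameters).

Posterior: Beta(12, 48)

Observing 11 successes and 47 failures updates Beta(1, 1) by adding the success and failure counts to the two shape parameters: α = 1+11 = 12, β = 1+47 = 48.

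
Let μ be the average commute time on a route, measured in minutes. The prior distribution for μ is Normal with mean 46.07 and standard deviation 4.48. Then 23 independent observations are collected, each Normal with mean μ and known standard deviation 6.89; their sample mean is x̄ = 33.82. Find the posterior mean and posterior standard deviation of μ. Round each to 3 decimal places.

Posterior mean ≈ 34.962; posterior SD ≈ 1.368

Prior precision 1/τ₀² = 1/4.48² = 0.0498246; data precision n/σ² = 23/6.89² = 0.484495.
Posterior precision = 0.0498246 + 0.484495 = 0.534320, giving posterior SD = 1/√0.534320 = 1.368.
Posterior mean = (0.0498246·46.07 + 0.484495·33.82) / 0.534320 = 34.962.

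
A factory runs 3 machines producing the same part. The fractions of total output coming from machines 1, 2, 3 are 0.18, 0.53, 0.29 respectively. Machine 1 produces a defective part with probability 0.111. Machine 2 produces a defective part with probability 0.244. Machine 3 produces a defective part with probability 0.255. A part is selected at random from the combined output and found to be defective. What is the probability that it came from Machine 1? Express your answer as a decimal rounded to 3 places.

Posterior probability ≈ 0.089

P(defective|M1) = 0.111; P(defective|M2) = 0.244; P(defective|M3) = 0.255.
Prior × likelihood for each source: 0.18·0.111=0.01998, 0.53·0.244=0.1293, 0.29·0.255=0.07395. Summing gives P(defective) = 0.22325.
P(Machine 1 | defective) = 0.01998 / 0.22325 = 0.089.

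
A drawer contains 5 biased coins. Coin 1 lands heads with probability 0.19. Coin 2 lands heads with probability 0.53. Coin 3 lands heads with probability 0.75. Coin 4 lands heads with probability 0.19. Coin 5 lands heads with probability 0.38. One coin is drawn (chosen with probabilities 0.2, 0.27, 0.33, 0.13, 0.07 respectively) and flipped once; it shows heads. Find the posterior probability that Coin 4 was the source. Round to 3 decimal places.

Tabulate prior·likelihood by source: [1] prior 0.2, lik 0.19, product 0.03800; [2] prior 0.27, lik 0.53, product 0.1431; [3] prior 0.33, lik 0.75, product 0.2475; [4] prior 0.13, lik 0.19, product 0.02470; [5] prior 0.07, lik 0.38, product 0.02660.
Normalizing constant = 0.47990; the posterior for Coin 4 is its product over the sum, 0.02470/0.47990 = 0.051.

Posterior probability ≈ 0.051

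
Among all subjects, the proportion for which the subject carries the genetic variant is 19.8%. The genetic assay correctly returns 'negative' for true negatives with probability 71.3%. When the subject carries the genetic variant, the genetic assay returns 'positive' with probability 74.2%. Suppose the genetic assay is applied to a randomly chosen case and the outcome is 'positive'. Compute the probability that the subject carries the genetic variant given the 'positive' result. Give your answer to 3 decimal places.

P(H | E) ≈ 0.390

Write H for 'the subject carries the genetic variant'. Prior odds H:¬H = 0.198/0.802 = 0.24688. For the 'positive' outcome, the likelihood ratio is 0.742/0.287 = 2.5854.
Posterior odds = 0.24688 × 2.5854 = 0.63828, so P(H|E) = 0.63828/(1+0.63828) = 0.390.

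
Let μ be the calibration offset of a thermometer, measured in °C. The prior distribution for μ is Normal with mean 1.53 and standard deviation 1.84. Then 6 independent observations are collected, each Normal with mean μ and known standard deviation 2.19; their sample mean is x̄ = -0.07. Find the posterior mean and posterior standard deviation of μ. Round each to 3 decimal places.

Posterior mean ≈ 0.236; posterior SD ≈ 0.804

Prior precision 1/τ₀² = 1/1.84² = 0.295369; data precision n/σ² = 6/2.19² = 1.25102.
Posterior precision = 0.295369 + 1.25102 = 1.54639, giving posterior SD = 1/√1.54639 = 0.804.
Posterior mean = (0.295369·1.53 + 1.25102·-0.07) / 1.54639 = 0.236.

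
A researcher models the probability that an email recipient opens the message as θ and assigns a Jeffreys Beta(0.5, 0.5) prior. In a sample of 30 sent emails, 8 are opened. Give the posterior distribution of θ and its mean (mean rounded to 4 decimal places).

Posterior: Beta(8.5, 22.5); mean ≈ 0.2742

The binomial likelihood is conjugate to the Beta prior: with 8 successes and 22 failures, the posterior is Beta(0.5+8, 0.5+22) = Beta(8.5, 22.5).
Posterior mean = α/(α+β) = 8.5/31 = 0.2742.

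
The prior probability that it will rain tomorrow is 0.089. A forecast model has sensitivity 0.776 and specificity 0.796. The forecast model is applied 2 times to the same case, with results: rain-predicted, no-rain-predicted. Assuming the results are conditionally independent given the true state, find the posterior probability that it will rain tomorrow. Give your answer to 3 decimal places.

With H the event that it will rain tomorrow, the joint likelihood of the observed sequence is P(data|H) = 0.776·0.224 = 0.17382 and P(data|¬H) = 0.204·0.796 = 0.16238.
Bayes: P(H|data) = 0.089·0.17382 / (0.089·0.17382 + 0.911·0.16238) = 0.015470/0.16340 = 0.0947.

Posterior P(H) ≈ 0.095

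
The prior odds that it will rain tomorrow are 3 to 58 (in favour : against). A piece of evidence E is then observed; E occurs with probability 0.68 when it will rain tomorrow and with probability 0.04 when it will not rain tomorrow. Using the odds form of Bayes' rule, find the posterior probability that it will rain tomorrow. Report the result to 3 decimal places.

Prior odds = 3/58 = 0.051724. In log-odds, ln(0.051724) = -2.9618.
Add log likelihood ratio: ln(17.000) = 2.8332.
Posterior log-odds = -0.12862, so posterior odds = exp(-0.12862) = 0.87931. Converting, P(H|E) = 0.87931/1.8793 = 0.468.

Posterior probability ≈ 0.468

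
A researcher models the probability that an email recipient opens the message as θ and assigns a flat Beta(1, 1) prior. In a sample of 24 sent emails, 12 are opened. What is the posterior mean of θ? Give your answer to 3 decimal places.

Observing 12 successes and 12 failures updates Beta(1, 1) by adding the success and failure counts to the two shape parameters: α = 1+12 = 13, β = 1+12 = 13.
Posterior mean = α/(α+β) = 13/26 = 0.500.

Posterior mean ≈ 0.500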